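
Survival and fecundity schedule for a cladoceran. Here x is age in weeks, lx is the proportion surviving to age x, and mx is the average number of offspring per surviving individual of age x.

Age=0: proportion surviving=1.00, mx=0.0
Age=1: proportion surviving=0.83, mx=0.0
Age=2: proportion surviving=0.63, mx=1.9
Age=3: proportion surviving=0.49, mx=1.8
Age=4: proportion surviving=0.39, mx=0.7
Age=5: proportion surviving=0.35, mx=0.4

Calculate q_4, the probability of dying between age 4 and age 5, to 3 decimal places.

q_4 = (l_4 − l_5) / l_4 = (0.39 − 0.35) / 0.39
     = 0.04 / 0.39 = 0.102564… → 0.103

0.103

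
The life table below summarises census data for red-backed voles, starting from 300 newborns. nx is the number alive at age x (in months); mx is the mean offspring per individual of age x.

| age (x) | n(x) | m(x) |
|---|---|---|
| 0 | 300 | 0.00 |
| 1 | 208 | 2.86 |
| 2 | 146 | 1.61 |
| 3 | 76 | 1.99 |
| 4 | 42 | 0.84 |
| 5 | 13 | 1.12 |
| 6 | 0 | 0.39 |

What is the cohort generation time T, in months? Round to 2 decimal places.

lx = nx/n0 = nx/300: 1, 0.69333…, 0.48667…, 0.25333…, 0.14, 0.04333…, 0
lx·mx: 0, 1.982933…, 0.783533…, 0.504133…, 0.1176, 0.048533…, 0 → R0 = 3.436733…
x·lx·mx: 0, 1.982933…, 1.567067…, 1.5124…, 0.4704, 0.242667…, 0 → Σ = 5.775467…
T = 5.775467… / 3.436733… = 1.680511… → 1.68

1.68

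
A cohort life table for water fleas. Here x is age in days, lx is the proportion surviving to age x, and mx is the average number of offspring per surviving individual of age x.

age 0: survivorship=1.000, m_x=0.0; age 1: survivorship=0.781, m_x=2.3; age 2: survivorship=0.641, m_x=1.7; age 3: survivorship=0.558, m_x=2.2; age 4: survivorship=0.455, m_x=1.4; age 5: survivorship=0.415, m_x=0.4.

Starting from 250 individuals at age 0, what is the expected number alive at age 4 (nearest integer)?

Expected survivors = N0 · l_4 = 250 × 0.455 = 113.75 → 114

114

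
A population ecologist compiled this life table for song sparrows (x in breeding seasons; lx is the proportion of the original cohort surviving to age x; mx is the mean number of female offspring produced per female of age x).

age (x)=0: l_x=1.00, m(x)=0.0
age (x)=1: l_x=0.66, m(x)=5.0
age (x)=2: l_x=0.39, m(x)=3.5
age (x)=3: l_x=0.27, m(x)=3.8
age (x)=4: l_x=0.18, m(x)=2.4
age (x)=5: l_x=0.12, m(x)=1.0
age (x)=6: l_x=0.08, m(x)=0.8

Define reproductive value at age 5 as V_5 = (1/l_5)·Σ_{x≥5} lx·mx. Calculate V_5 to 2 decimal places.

lx·mx for x ≥ 5: 0.12, 0.064 → sum = 0.184
V_5 = 0.184 / l_5 = 0.184 / 0.12 = 1.533333… → 1.53

1.53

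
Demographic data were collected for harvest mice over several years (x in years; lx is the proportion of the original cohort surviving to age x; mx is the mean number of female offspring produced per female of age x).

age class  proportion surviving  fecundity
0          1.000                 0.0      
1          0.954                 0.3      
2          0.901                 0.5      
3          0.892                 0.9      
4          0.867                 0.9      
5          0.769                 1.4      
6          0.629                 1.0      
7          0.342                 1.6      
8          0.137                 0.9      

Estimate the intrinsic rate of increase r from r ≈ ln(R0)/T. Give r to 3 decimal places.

0.351

R0 = Σ lx·mx = 0 + 0.2862 + 0.4505 + 0.8028 + 0.7803 + 1.0766 + 0.629 + 0.5472 + 0.1233 = 4.6959
Σ x·lx·mx = 20.6906; T = 20.6906/4.6959 = 4.4061…
r ≈ ln(R0)/T = ln(4.6959)/4.4061… = 0.35103… → 0.351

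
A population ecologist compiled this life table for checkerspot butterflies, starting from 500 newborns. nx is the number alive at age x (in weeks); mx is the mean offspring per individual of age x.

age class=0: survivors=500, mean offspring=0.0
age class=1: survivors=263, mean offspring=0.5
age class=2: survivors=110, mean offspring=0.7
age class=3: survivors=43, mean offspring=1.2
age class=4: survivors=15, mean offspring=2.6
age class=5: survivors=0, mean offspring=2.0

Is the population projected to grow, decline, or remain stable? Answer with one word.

declining

lx = nx/n0 = nx/500: 1, 0.526, 0.22, 0.086, 0.03, 0
R0 = Σ lx·mx = 0 + 0.263 + 0.154 + 0.1032 + 0.078 + 0 = 0.5982
R0 < 1, so the population is declining.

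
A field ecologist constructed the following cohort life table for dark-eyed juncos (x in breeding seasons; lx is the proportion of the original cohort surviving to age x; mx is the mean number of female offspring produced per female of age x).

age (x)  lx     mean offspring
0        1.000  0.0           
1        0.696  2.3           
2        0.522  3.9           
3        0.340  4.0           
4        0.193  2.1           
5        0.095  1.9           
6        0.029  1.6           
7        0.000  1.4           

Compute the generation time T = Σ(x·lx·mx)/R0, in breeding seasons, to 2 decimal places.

2.23

lx·mx: 0, 1.6008, 2.0358, 1.36, 0.4053, 0.1805, 0.0464, 0 → R0 = 5.6288
x·lx·mx: 0, 1.6008, 4.0716, 4.08, 1.6212, 0.9025, 0.2784, 0 → Σ = 12.5545
T = 12.5545 / 5.6288 = 2.230404… → 2.23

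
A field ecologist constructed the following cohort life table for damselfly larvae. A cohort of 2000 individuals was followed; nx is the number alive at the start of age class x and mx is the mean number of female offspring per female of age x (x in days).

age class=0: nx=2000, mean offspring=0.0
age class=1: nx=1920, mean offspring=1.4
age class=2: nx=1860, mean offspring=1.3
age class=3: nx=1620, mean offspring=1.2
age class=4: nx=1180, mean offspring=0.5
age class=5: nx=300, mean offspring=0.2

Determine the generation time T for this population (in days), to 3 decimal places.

lx = nx/n0 = nx/2000: 1, 0.96, 0.93, 0.81, 0.59, 0.15
lx·mx: 0, 1.344, 1.209, 0.972, 0.295, 0.03 → R0 = 3.85
x·lx·mx: 0, 1.344, 2.418, 2.916, 1.18, 0.15 → Σ = 8.008
T = 8.008 / 3.85 = 2.08 → 2.080

2.080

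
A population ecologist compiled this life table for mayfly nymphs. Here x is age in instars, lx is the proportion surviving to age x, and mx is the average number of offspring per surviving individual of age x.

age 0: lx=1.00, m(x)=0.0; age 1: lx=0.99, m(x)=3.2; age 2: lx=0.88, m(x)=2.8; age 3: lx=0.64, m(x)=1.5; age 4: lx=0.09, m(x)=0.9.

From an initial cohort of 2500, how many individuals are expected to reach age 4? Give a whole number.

Expected survivors = N0 · l_4 = 2500 × 0.09 = 225 → 225

225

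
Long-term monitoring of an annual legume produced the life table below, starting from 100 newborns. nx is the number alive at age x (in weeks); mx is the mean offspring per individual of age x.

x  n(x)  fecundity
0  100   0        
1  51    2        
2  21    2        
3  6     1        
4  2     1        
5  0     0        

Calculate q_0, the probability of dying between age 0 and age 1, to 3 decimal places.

0.490

lx = nx/n0 = nx/100: 1, 0.51, 0.21, 0.06, 0.02, 0
q_0 = (l_0 − l_1) / l_0 = (1 − 0.51) / 1
     = 0.49 / 1 = 0.49 → 0.490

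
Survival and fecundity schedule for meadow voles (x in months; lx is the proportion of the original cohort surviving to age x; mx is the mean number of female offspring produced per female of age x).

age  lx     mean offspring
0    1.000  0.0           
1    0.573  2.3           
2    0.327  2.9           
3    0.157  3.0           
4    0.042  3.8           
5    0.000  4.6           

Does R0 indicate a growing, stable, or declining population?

R0 = Σ lx·mx = 0 + 1.3179 + 0.9483 + 0.471 + 0.1596 + 0 = 2.8968
R0 > 1, so the population is growing.

growing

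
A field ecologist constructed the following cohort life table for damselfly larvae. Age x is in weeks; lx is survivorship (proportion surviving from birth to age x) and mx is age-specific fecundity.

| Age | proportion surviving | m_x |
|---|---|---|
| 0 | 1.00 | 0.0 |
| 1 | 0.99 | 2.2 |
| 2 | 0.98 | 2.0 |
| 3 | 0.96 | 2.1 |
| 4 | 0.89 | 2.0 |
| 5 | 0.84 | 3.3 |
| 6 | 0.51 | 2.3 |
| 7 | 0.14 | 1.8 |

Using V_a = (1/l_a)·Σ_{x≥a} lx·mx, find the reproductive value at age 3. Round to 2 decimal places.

lx·mx for x ≥ 3: 2.016, 1.78, 2.772, 1.173, 0.252 → sum = 7.993
V_3 = 7.993 / l_3 = 7.993 / 0.96 = 8.326042… → 8.33

8.33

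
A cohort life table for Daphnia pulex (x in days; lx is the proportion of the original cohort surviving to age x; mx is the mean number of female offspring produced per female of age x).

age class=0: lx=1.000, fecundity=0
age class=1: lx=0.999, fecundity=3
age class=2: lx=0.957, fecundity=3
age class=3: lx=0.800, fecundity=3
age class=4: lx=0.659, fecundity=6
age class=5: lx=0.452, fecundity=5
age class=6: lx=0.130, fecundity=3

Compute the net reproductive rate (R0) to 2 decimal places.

lx·mx by age: 0, 2.997, 2.871, 2.4, 3.954, 2.26, 0.39
R0 = Σ lx·mx = 14.872 → 14.87

14.87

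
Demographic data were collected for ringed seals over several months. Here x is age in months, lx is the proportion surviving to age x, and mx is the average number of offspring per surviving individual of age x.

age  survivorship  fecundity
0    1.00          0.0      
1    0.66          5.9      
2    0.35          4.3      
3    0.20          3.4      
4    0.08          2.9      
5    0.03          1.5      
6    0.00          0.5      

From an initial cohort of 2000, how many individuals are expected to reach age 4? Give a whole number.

Expected survivors = N0 · l_4 = 2000 × 0.08 = 160 → 160

160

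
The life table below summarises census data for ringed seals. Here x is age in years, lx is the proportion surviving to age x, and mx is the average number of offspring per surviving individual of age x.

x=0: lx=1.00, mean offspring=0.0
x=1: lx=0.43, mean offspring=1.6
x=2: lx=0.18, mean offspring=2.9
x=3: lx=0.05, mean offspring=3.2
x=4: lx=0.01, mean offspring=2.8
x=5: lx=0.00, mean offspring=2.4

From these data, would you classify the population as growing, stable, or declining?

growing

R0 = Σ lx·mx = 0 + 0.688 + 0.522 + 0.16 + 0.028 + 0 = 1.398
R0 > 1, so the population is growing.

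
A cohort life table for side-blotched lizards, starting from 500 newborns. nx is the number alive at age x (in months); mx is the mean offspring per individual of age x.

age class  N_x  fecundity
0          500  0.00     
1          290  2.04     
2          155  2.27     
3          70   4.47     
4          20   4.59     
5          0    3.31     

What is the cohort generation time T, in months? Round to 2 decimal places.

1.93

lx = nx/n0 = nx/500: 1, 0.58, 0.31, 0.14, 0.04, 0
lx·mx: 0, 1.1832, 0.7037, 0.6258, 0.1836, 0 → R0 = 2.6963
x·lx·mx: 0, 1.1832, 1.4074, 1.8774, 0.7344, 0 → Σ = 5.2024
T = 5.2024 / 2.6963 = 1.929459… → 1.93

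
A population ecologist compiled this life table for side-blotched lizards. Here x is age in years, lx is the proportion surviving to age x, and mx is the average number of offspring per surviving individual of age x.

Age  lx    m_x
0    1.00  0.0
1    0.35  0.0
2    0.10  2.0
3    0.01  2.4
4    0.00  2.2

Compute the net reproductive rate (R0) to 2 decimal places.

0.22

lx·mx by age: 0, 0, 0.2, 0.024, 0
R0 = Σ lx·mx = 0.224 → 0.22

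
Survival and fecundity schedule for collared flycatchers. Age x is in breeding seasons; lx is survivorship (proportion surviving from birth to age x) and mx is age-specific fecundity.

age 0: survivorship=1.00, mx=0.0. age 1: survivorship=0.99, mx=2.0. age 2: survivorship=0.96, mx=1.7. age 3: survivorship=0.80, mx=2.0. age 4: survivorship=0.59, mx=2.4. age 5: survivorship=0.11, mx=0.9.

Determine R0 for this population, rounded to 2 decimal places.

6.73

lx·mx by age: 0, 1.98, 1.632, 1.6, 1.416, 0.099
R0 = Σ lx·mx = 6.727 → 6.73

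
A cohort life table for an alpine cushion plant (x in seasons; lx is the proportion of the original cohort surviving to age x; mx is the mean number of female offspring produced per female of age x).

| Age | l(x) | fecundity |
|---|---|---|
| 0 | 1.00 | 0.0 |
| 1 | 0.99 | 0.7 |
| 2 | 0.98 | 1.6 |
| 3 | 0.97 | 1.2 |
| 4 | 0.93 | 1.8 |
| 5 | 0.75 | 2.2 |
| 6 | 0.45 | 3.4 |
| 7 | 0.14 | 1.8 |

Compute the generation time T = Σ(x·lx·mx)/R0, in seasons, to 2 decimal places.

lx·mx: 0, 0.693, 1.568, 1.164, 1.674, 1.65, 1.53, 0.252 → R0 = 8.531
x·lx·mx: 0, 0.693, 3.136, 3.492, 6.696, 8.25, 9.18, 1.764 → Σ = 33.211
T = 33.211 / 8.531 = 3.892979… → 3.89

3.89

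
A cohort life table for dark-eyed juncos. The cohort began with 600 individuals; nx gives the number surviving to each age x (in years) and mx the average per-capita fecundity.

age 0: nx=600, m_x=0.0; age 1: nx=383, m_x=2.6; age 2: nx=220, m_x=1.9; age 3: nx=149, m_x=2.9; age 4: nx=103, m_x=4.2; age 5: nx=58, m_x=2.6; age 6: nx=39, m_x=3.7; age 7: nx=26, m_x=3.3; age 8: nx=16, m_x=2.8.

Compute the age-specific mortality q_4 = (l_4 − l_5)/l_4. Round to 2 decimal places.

lx = nx/n0 = nx/600: 1, 0.63833…, 0.36667…, 0.24833…, 0.17167…, 0.09667…, 0.065, 0.04333…, 0.02667…
q_4 = (l_4 − l_5) / l_4 = (0.171667… − 0.096667…) / 0.171667…
     = 0.075… / 0.171667… = 0.436893… → 0.44

0.44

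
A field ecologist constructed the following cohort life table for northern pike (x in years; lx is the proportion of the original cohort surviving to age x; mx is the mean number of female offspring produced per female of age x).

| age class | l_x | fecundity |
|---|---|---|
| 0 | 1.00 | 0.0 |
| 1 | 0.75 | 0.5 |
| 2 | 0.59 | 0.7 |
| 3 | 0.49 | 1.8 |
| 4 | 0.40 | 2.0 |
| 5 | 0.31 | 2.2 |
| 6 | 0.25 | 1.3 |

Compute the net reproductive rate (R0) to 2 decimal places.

lx·mx by age: 0, 0.375, 0.413, 0.882, 0.8, 0.682, 0.325
R0 = Σ lx·mx = 3.477 → 3.48

3.48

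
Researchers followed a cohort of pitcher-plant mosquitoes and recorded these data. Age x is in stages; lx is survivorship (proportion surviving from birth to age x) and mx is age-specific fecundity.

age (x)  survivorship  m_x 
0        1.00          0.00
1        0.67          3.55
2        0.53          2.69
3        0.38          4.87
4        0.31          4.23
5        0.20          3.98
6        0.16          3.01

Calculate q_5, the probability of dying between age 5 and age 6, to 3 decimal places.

q_5 = (l_5 − l_6) / l_5 = (0.2 − 0.16) / 0.2
     = 0.04 / 0.2 = 0.2 → 0.200

0.200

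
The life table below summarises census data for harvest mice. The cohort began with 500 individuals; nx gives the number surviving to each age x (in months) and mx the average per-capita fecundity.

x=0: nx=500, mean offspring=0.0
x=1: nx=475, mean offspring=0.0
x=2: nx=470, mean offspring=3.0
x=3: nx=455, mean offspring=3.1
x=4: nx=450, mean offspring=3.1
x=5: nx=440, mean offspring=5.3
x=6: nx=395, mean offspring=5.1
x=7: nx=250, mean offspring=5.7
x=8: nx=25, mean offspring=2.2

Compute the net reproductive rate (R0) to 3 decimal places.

20.084

lx = nx/n0 = nx/500: 1, 0.95, 0.94, 0.91, 0.9, 0.88, 0.79, 0.5, 0.05
lx·mx by age: 0, 0, 2.82, 2.821, 2.79, 4.664, 4.029, 2.85, 0.11
R0 = Σ lx·mx = 20.084 → 20.084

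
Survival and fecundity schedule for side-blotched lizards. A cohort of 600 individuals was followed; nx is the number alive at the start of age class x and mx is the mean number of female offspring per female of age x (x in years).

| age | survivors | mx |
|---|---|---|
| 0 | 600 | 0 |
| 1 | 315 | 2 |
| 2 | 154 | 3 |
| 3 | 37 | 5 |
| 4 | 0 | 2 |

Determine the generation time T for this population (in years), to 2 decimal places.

1.65

lx = nx/n0 = nx/600: 1, 0.525, 0.25667…, 0.06167…, 0
lx·mx: 0, 1.05, 0.77…, 0.308333…, 0 → R0 = 2.128333…
x·lx·mx: 0, 1.05, 1.54…, 0.925…, 0 → Σ = 3.515…
T = 3.515… / 2.128333… = 1.651527… → 1.65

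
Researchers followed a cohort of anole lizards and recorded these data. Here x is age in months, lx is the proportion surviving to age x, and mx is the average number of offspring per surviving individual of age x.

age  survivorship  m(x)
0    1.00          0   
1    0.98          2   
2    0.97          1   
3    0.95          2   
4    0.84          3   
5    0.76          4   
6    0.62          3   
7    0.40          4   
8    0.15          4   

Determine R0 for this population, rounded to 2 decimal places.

lx·mx by age: 0, 1.96, 0.97, 1.9, 2.52, 3.04, 1.86, 1.6, 0.6
R0 = Σ lx·mx = 14.45 → 14.45

14.45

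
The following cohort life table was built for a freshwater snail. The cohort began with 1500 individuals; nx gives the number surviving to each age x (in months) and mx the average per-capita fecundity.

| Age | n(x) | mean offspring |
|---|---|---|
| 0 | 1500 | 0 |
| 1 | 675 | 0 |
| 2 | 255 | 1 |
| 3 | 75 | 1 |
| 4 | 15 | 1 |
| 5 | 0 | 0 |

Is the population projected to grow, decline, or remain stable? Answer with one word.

declining

lx = nx/n0 = nx/1500: 1, 0.45, 0.17, 0.05, 0.01, 0
R0 = Σ lx·mx = 0 + 0 + 0.17 + 0.05 + 0.01 + 0 = 0.23
R0 < 1, so the population is declining.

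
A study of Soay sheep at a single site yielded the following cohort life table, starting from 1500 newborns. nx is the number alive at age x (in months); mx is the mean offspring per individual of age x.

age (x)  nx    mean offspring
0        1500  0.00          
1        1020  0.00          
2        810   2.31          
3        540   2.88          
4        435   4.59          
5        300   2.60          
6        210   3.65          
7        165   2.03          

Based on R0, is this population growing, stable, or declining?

growing

lx = nx/n0 = nx/1500: 1, 0.68, 0.54, 0.36, 0.29, 0.2, 0.14, 0.11
R0 = Σ lx·mx = 0 + 0 + 1.2474 + 1.0368 + 1.3311 + 0.52 + 0.511 + 0.2233 = 4.8696
R0 > 1, so the population is growing.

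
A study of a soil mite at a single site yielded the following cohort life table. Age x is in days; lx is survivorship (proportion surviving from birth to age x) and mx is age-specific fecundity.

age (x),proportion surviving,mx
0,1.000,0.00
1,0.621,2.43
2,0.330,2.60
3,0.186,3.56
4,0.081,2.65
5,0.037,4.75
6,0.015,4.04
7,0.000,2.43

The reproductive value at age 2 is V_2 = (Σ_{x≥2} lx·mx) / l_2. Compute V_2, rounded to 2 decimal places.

5.97

lx·mx for x ≥ 2: 0.858, 0.66216, 0.21465, 0.17575, 0.0606, 0 → sum = 1.97116
V_2 = 1.97116 / l_2 = 1.97116 / 0.33 = 5.973212… → 5.97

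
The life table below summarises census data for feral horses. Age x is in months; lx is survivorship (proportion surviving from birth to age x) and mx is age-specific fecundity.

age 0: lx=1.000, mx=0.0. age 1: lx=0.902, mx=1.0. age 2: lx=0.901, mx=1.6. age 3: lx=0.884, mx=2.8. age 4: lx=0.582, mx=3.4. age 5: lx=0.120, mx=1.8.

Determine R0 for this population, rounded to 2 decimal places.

lx·mx by age: 0, 0.902, 1.4416, 2.4752, 1.9788, 0.216
R0 = Σ lx·mx = 7.0136 → 7.01

7.01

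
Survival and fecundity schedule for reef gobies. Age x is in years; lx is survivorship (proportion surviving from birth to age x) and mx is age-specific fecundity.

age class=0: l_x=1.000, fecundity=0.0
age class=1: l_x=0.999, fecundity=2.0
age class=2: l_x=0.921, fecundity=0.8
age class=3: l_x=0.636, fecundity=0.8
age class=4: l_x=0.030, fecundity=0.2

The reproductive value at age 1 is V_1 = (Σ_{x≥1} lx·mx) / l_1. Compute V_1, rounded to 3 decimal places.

lx·mx for x ≥ 1: 1.998, 0.7368, 0.5088, 0.006 → sum = 3.2496
V_1 = 3.2496 / l_1 = 3.2496 / 0.999 = 3.252853… → 3.253

3.253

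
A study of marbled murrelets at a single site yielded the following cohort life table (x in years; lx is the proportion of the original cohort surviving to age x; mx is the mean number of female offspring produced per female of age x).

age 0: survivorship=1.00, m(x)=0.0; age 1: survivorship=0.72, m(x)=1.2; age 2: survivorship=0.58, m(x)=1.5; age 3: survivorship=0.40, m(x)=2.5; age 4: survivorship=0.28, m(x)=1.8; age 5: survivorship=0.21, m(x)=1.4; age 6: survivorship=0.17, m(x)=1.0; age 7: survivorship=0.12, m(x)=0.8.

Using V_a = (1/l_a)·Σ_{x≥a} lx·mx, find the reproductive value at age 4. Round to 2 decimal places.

lx·mx for x ≥ 4: 0.504, 0.294, 0.17, 0.096 → sum = 1.064
V_4 = 1.064 / l_4 = 1.064 / 0.28 = 3.8 → 3.80

3.80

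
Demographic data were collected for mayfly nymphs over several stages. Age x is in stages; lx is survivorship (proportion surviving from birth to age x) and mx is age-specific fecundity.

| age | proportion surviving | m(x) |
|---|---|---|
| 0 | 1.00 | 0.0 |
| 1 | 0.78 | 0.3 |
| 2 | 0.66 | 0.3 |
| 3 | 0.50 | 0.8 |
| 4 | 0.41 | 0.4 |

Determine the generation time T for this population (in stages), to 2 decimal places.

2.50

lx·mx: 0, 0.234, 0.198, 0.4, 0.164 → R0 = 0.996
x·lx·mx: 0, 0.234, 0.396, 1.2, 0.656 → Σ = 2.486
T = 2.486 / 0.996 = 2.495984… → 2.50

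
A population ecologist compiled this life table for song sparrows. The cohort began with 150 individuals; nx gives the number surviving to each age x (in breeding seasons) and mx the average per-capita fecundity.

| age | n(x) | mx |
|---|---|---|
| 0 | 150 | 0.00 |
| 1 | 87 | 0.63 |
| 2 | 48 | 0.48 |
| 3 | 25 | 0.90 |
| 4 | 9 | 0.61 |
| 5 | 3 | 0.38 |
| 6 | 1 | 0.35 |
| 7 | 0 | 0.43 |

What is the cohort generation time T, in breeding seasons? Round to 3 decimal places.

1.846

lx = nx/n0 = nx/150: 1, 0.58, 0.32, 0.16667…, 0.06, 0.02, 0.00667…, 0
lx·mx: 0, 0.3654, 0.1536, 0.15…, 0.0366, 0.0076, 0.002333…, 0 → R0 = 0.715533…
x·lx·mx: 0, 0.3654, 0.3072, 0.45…, 0.1464, 0.038, 0.014…, 0 → Σ = 1.321…
T = 1.321… / 0.715533… = 1.846175… → 1.846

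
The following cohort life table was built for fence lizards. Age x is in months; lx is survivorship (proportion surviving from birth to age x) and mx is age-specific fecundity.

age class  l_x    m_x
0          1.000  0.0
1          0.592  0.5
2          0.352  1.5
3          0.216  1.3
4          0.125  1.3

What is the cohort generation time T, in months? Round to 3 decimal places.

2.244

lx·mx: 0, 0.296, 0.528, 0.2808, 0.1625 → R0 = 1.2673
x·lx·mx: 0, 0.296, 1.056, 0.8424, 0.65 → Σ = 2.8444
T = 2.8444 / 1.2673 = 2.244457… → 2.244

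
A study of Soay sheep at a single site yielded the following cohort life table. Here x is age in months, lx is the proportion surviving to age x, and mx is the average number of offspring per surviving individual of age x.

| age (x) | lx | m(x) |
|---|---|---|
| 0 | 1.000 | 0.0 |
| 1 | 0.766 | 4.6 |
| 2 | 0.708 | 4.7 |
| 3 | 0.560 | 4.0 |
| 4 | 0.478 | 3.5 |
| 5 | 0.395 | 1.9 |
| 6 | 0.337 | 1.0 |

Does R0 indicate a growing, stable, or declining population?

growing

R0 = Σ lx·mx = 0 + 3.5236 + 3.3276 + 2.24 + 1.673 + 0.7505 + 0.337 = 11.8517
R0 > 1, so the population is growing.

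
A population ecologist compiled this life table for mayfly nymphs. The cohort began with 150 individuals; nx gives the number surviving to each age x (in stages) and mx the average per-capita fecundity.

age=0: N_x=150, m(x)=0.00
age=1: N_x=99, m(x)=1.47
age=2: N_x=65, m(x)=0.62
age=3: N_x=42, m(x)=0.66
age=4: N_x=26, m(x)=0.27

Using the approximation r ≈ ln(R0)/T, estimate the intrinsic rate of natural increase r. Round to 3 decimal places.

0.252

lx = nx/n0 = nx/150: 1, 0.66, 0.43333…, 0.28, 0.17333…
R0 = Σ lx·mx = 0 + 0.9702 + 0.26867… + 0.1848 + 0.0468… = 1.470467…
Σ x·lx·mx = 2.249133…; T = 2.249133…/1.470467… = 1.52954…
r ≈ ln(R0)/T = ln(1.470467…)/1.52954… = 0.25209… → 0.252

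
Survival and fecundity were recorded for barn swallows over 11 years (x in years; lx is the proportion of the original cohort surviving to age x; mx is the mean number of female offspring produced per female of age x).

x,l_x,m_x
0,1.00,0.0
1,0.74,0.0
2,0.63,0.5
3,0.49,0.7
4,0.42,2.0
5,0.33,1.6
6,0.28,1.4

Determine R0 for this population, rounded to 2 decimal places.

lx·mx by age: 0, 0, 0.315, 0.343, 0.84, 0.528, 0.392
R0 = Σ lx·mx = 2.418 → 2.42

2.42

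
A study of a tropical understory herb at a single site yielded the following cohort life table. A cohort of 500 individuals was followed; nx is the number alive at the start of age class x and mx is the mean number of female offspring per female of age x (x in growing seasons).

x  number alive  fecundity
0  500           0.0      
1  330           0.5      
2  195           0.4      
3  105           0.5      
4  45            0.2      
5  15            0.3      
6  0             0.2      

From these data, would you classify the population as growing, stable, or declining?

lx = nx/n0 = nx/500: 1, 0.66, 0.39, 0.21, 0.09, 0.03, 0
R0 = Σ lx·mx = 0 + 0.33 + 0.156 + 0.105 + 0.018 + 0.009 + 0 = 0.618
R0 < 1, so the population is declining.

declining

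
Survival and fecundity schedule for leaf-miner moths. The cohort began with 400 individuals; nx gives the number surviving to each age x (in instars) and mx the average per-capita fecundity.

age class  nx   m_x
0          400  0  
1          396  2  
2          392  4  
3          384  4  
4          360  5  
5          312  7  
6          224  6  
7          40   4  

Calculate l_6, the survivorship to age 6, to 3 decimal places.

l_6 = n_6/n_0 = 224/400 = 0.56 → 0.560

0.560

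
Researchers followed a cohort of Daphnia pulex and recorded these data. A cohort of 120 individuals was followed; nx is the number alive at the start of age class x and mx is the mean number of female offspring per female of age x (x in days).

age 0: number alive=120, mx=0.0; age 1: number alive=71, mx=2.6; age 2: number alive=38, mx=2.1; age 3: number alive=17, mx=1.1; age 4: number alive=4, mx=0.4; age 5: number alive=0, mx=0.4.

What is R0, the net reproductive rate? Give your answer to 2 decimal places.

2.37

lx = nx/n0 = nx/120: 1, 0.59167…, 0.31667…, 0.14167…, 0.03333…, 0
lx·mx by age: 0, 1.538333…, 0.665…, 0.155833…, 0.013333…, 0
R0 = Σ lx·mx = 2.3725… → 2.37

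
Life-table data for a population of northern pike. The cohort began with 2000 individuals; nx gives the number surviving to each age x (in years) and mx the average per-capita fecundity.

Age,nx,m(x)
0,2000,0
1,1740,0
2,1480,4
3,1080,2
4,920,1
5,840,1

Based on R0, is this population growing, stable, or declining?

lx = nx/n0 = nx/2000: 1, 0.87, 0.74, 0.54, 0.46, 0.42
R0 = Σ lx·mx = 0 + 0 + 2.96 + 1.08 + 0.46 + 0.42 = 4.92
R0 > 1, so the population is growing.

growing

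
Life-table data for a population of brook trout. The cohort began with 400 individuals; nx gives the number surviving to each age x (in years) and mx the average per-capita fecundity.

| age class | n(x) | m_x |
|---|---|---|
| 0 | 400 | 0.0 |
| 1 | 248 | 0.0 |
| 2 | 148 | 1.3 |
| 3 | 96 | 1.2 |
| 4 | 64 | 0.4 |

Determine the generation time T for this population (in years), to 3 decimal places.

lx = nx/n0 = nx/400: 1, 0.62, 0.37, 0.24, 0.16
lx·mx: 0, 0, 0.481, 0.288, 0.064 → R0 = 0.833
x·lx·mx: 0, 0, 0.962, 0.864, 0.256 → Σ = 2.082
T = 2.082 / 0.833 = 2.4994… → 2.499

2.499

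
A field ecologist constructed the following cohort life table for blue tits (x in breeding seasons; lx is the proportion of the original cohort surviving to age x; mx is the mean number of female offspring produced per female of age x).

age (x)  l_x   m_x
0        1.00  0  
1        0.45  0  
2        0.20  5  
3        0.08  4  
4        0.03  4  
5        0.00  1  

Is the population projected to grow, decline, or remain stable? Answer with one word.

growing

R0 = Σ lx·mx = 0 + 0 + 1 + 0.32 + 0.12 + 0 = 1.44
R0 > 1, so the population is growing.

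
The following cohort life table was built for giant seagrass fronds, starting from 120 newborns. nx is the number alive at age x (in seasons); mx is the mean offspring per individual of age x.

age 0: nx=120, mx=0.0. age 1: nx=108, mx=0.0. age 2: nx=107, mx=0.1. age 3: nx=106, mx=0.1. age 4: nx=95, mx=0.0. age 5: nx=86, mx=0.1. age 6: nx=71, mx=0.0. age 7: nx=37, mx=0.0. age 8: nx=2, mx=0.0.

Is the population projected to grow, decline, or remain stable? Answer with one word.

declining

lx = nx/n0 = nx/120: 1, 0.9, 0.89167…, 0.88333…, 0.79167…, 0.71667…, 0.59167…, 0.30833…, 0.01667…
R0 = Σ lx·mx = 0 + 0 + 0.089167… + 0.088333… + 0 + 0.071667… + 0 + 0 + 0 = 0.249167…
R0 < 1, so the population is declining.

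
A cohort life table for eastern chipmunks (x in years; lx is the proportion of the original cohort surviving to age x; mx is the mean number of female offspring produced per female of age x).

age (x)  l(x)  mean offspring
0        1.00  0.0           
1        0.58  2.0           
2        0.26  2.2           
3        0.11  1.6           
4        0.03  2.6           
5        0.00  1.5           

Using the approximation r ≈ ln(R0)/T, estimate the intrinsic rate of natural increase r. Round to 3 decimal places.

R0 = Σ lx·mx = 0 + 1.16 + 0.572 + 0.176 + 0.078 + 0 = 1.986
Σ x·lx·mx = 3.144; T = 3.144/1.986 = 1.58308…
r ≈ ln(R0)/T = ln(1.986)/1.58308… = 0.43341… → 0.433

0.433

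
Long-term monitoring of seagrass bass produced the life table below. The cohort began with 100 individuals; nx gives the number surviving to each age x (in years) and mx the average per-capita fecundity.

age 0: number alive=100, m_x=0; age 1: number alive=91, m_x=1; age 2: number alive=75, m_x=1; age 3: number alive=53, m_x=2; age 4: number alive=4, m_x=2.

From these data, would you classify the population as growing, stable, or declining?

growing

lx = nx/n0 = nx/100: 1, 0.91, 0.75, 0.53, 0.04
R0 = Σ lx·mx = 0 + 0.91 + 0.75 + 1.06 + 0.08 = 2.8
R0 > 1, so the population is growing.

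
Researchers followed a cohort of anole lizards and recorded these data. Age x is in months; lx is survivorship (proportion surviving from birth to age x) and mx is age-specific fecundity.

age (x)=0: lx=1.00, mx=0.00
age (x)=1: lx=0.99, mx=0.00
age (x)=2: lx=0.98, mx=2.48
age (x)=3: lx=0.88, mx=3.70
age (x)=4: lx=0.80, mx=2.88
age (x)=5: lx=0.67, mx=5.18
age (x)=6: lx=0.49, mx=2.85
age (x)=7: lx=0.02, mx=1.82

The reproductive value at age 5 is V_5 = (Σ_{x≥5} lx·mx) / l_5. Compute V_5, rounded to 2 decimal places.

7.32

lx·mx for x ≥ 5: 3.4706, 1.3965, 0.0364 → sum = 4.9035
V_5 = 4.9035 / l_5 = 4.9035 / 0.67 = 7.318657… → 7.32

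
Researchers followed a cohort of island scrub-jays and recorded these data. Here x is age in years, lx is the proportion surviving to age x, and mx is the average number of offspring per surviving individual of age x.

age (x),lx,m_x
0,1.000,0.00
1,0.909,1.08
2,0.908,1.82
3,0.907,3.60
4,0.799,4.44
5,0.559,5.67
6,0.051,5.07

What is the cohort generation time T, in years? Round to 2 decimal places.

3.55

lx·mx: 0, 0.98172, 1.65256, 3.2652, 3.54756, 3.16953, 0.25857 → R0 = 12.87514
x·lx·mx: 0, 0.98172, 3.30512, 9.7956, 14.19024, 15.84765, 1.55142 → Σ = 45.67175
T = 45.67175 / 12.87514 = 3.547282… → 3.55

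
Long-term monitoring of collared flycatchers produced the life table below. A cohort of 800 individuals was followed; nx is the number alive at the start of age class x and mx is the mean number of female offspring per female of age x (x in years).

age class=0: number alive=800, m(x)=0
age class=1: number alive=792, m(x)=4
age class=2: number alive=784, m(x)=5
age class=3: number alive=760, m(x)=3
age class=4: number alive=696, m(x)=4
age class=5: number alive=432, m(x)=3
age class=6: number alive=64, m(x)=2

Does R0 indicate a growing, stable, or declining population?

lx = nx/n0 = nx/800: 1, 0.99, 0.98, 0.95, 0.87, 0.54, 0.08
R0 = Σ lx·mx = 0 + 3.96 + 4.9 + 2.85 + 3.48 + 1.62 + 0.16 = 16.97
R0 > 1, so the population is growing.

growing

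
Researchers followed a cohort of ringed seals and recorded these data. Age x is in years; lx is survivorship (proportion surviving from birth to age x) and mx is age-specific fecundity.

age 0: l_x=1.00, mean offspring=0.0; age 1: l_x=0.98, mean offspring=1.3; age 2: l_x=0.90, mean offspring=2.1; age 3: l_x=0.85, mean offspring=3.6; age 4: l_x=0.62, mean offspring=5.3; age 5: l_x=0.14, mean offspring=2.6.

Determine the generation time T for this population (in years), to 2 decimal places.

lx·mx: 0, 1.274, 1.89, 3.06, 3.286, 0.364 → R0 = 9.874
x·lx·mx: 0, 1.274, 3.78, 9.18, 13.144, 1.82 → Σ = 29.198
T = 29.198 / 9.874 = 2.957059… → 2.96

2.96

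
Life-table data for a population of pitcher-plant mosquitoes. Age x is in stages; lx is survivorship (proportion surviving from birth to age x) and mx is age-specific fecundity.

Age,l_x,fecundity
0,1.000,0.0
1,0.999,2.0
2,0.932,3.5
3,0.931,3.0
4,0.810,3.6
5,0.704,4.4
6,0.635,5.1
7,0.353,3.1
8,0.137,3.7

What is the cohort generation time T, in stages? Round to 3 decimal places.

3.977

lx·mx: 0, 1.998, 3.262, 2.793, 2.916, 3.0976, 3.2385, 1.0943, 0.5069 → R0 = 18.9063
x·lx·mx: 0, 1.998, 6.524, 8.379, 11.664, 15.488, 19.431, 7.6601, 4.0552 → Σ = 75.1993
T = 75.1993 / 18.9063 = 3.977473… → 3.977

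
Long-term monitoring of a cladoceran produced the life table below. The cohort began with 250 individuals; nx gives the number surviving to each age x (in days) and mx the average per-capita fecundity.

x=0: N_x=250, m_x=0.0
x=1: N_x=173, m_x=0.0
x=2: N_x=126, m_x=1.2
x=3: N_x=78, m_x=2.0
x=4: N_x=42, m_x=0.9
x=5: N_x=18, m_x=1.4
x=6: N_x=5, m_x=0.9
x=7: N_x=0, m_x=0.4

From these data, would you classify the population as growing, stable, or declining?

lx = nx/n0 = nx/250: 1, 0.692, 0.504, 0.312, 0.168, 0.072, 0.02, 0
R0 = Σ lx·mx = 0 + 0 + 0.6048 + 0.624 + 0.1512 + 0.1008 + 0.018 + 0 = 1.4988
R0 > 1, so the population is growing.

growing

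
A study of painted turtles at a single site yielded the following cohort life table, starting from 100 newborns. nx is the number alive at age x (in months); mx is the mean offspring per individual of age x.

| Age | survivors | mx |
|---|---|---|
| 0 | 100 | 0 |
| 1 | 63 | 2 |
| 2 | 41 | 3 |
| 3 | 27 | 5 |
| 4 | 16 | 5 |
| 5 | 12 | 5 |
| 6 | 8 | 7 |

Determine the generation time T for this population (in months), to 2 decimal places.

2.99

lx = nx/n0 = nx/100: 1, 0.63, 0.41, 0.27, 0.16, 0.12, 0.08
lx·mx: 0, 1.26, 1.23, 1.35, 0.8, 0.6, 0.56 → R0 = 5.8
x·lx·mx: 0, 1.26, 2.46, 4.05, 3.2, 3, 3.36 → Σ = 17.33
T = 17.33 / 5.8 = 2.987931… → 2.99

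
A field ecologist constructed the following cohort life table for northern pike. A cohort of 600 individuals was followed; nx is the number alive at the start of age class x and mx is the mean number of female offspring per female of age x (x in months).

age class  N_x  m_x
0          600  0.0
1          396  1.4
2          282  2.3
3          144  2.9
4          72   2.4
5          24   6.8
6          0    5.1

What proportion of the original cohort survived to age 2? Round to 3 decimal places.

0.470

l_2 = n_2/n_0 = 282/600 = 0.47 → 0.470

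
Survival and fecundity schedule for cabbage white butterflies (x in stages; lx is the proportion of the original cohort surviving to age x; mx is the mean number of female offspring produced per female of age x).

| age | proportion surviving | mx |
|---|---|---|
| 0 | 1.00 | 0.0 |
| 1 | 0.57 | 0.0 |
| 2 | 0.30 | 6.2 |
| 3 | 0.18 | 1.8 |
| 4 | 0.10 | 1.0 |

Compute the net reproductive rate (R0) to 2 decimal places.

lx·mx by age: 0, 0, 1.86, 0.324, 0.1
R0 = Σ lx·mx = 2.284 → 2.28

2.28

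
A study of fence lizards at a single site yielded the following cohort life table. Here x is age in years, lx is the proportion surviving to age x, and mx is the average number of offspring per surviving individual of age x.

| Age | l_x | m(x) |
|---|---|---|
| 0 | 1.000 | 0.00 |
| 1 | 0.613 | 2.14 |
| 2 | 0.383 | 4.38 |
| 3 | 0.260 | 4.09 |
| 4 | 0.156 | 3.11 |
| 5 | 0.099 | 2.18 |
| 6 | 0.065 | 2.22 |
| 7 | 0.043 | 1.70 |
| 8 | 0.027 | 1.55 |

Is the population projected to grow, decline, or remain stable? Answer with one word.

growing

R0 = Σ lx·mx = 0 + 1.31182 + 1.67754 + 1.0634 + 0.48516 + 0.21582 + 0.1443 + 0.0731 + 0.04185 = 5.01299
R0 > 1, so the population is growing.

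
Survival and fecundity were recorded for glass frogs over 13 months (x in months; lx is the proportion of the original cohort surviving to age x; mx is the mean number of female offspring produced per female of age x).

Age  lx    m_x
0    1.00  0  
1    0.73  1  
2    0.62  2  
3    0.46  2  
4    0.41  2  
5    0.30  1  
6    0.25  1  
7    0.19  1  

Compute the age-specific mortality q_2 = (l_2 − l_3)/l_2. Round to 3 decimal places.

0.258

q_2 = (l_2 − l_3) / l_2 = (0.62 − 0.46) / 0.62
     = 0.16 / 0.62 = 0.258065… → 0.258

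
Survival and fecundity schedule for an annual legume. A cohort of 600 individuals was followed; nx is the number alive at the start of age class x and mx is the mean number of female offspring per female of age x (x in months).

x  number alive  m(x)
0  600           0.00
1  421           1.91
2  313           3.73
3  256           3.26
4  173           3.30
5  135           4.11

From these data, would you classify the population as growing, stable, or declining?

growing

lx = nx/n0 = nx/600: 1, 0.70167…, 0.52167…, 0.42667…, 0.28833…, 0.225
R0 = Σ lx·mx = 0 + 1.340183… + 1.945817… + 1.390933… + 0.9515… + 0.92475 = 6.553183…
R0 > 1, so the population is growing.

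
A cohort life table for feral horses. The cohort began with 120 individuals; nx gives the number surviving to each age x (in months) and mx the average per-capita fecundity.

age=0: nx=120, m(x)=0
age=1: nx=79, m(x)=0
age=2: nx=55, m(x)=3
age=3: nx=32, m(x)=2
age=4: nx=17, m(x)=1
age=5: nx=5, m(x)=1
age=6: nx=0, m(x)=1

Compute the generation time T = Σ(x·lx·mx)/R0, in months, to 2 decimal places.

2.45

lx = nx/n0 = nx/120: 1, 0.65833…, 0.45833…, 0.26667…, 0.14167…, 0.04167…, 0
lx·mx: 0, 0, 1.375…, 0.533333…, 0.141667…, 0.041667…, 0 → R0 = 2.091667…
x·lx·mx: 0, 0, 2.75…, 1.6…, 0.566667…, 0.208333…, 0 → Σ = 5.125…
T = 5.125… / 2.091667… = 2.450199… → 2.45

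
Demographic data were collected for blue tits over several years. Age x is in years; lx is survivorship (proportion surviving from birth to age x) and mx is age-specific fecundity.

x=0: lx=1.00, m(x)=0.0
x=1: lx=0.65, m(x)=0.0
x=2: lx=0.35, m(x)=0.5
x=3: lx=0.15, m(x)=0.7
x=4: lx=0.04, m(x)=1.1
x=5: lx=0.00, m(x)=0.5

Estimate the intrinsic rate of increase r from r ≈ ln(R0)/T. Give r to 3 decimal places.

R0 = Σ lx·mx = 0 + 0 + 0.175 + 0.105 + 0.044 + 0 = 0.324
Σ x·lx·mx = 0.841; T = 0.841/0.324 = 2.59568…
r ≈ ln(R0)/T = ln(0.324)/2.59568… = -0.43419… → -0.434

-0.434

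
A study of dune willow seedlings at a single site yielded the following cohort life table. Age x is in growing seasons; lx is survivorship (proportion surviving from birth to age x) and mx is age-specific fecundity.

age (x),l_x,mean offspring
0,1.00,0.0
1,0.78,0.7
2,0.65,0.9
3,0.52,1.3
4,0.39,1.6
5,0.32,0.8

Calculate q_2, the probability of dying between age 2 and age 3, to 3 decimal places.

q_2 = (l_2 − l_3) / l_2 = (0.65 − 0.52) / 0.65
     = 0.13 / 0.65 = 0.2 → 0.200

0.200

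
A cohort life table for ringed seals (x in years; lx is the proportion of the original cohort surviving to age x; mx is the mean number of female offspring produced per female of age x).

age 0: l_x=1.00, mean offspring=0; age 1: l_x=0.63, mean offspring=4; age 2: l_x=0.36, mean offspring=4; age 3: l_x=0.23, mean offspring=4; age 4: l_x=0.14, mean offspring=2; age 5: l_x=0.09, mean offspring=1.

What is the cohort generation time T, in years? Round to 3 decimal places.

lx·mx: 0, 2.52, 1.44, 0.92, 0.28, 0.09 → R0 = 5.25
x·lx·mx: 0, 2.52, 2.88, 2.76, 1.12, 0.45 → Σ = 9.73
T = 9.73 / 5.25 = 1.853333… → 1.853

1.853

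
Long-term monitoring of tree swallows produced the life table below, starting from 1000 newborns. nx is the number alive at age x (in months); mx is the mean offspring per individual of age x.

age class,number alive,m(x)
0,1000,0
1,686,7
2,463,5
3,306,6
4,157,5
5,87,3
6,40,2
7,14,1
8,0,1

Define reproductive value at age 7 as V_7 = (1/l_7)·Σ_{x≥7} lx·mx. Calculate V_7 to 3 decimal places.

1.000

lx = nx/n0 = nx/1000: 1, 0.686, 0.463, 0.306, 0.157, 0.087, 0.04, 0.014, 0
lx·mx for x ≥ 7: 0.014, 0 → sum = 0.014
V_7 = 0.014 / l_7 = 0.014 / 0.014 = 1 → 1.000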